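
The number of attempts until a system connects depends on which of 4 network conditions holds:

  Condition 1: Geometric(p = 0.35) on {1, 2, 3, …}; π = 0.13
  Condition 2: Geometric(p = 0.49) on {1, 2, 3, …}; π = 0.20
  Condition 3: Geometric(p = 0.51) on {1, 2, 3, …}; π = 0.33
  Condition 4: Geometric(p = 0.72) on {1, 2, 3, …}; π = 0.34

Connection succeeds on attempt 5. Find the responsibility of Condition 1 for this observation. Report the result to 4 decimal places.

By Bayes' theorem, P(k | x) = w_k f_k(x) / Σ_j w_j f_j(x).
Geometric probabilities:
  L_1 = 0.0624772
  L_2 = 0.0331495
  L_3 = 0.0294005
  L_4 = 0.00442552
Unnormalised posteriors:
  w_1·L_1 = 0.13 × 0.0624772 = 0.00812203
  w_2·L_2 = 0.20 × 0.0331495 = 0.0066299
  w_3·L_3 = 0.33 × 0.0294005 = 0.00970216
  w_4·L_4 = 0.34 × 0.00442552 = 0.00150468
Marginal: 0.00812203 + 0.0066299 + 0.00970216 + 0.00150468 = 0.0259588
P(Condition 1 | 5) = 0.00812203 / 0.0259588 ≈ 0.3129

0.3129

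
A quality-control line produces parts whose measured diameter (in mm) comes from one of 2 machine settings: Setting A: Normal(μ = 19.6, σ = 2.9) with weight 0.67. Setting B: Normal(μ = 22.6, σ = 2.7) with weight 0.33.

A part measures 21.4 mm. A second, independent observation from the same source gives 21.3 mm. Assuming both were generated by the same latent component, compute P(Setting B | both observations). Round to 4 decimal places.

P(component k | x) = P(Z=k)·f_k(x) / marginal(x), where marginal(x) = Σ_j P(Z=j)·f_j(x).
Since both observations come from the same component, the likelihood for component k is f_k(x₁)·f_k(x₂).
  p_A = [0.113463] × [0.115849] = 0.0131446
  p_B = [0.133861] × [0.131585] = 0.0176141
Weight by the priors:
  P(Z=A)·p_A = 0.67 × 0.0131446 = 0.00880687
  P(Z=B)·p_B = 0.33 × 0.0176141 = 0.00581264
Denominator: 0.00880687 + 0.00581264 = 0.0146195
P(Setting B | x₁,x₂) ≈ 0.3976

0.3976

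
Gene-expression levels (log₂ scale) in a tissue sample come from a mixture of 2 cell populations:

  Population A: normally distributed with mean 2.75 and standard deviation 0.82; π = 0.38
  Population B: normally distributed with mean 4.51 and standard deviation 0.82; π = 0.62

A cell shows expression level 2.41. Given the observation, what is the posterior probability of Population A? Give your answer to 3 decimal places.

0.937

P(component k | x) = P(Z=k)·f_k(x) / marginal(x), where marginal(x) = Σ_j P(Z=j)·f_j(x).
Normal densities:
  L_A = (1/(0.82·√(2π)))·exp(−(2.41−2.75)²/(2·0.82²)) = 0.486515·exp(-0.08596) = 0.446441
  L_B = (1/(0.82·√(2π)))·exp(−(2.41−4.51)²/(2·0.82²)) = 0.486515·exp(-3.27930) = 0.0183196
Weight by the priors:
  P(Z=A)·L_A = 0.38 × 0.446441 = 0.169648
  P(Z=B)·L_B = 0.62 × 0.0183196 = 0.0113581
Evidence: 0.169648 + 0.0113581 = 0.181006
Responsibility of Population A: 0.169648 / 0.181006 ≈ 0.937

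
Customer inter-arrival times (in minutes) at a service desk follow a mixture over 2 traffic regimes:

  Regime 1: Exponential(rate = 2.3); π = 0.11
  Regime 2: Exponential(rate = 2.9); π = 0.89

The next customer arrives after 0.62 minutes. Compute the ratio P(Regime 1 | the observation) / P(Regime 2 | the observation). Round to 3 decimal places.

Posterior odds = (π_i f_i(x)) / (π_j f_j(x)); the normalising sum cancels.
Evaluate each component's likelihood at the observed value:
  L_1 = 0.552617
  L_2 = 0.480326
0.0607878 / 0.427491 ≈ 0.142

0.142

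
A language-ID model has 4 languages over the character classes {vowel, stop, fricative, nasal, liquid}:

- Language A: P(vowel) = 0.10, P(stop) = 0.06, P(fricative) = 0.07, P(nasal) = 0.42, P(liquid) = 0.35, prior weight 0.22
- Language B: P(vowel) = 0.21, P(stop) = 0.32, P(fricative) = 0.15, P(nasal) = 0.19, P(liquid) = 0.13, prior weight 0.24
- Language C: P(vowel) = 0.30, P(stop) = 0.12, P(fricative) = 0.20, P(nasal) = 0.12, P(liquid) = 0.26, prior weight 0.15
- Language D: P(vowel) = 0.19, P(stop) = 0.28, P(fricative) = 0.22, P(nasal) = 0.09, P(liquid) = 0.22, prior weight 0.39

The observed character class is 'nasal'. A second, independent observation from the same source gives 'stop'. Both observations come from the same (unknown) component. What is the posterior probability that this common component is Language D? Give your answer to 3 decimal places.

P(component k | x) = π_k·f_k(x) / marginal(x), where marginal(x) = Σ_j π_j·f_j(x).
Since both observations come from the same component, the likelihood for component k is f_k(x₁)·f_k(x₂).
  f_A = [P(nasal | comp) = 0.42] × [0.06] = 0.0252
  f_B = [P(nasal | comp) = 0.19] × [0.32] = 0.0608
  f_C = [P(nasal | comp) = 0.12] × [0.12] = 0.0144
  f_D = [P(nasal | comp) = 0.09] × [0.28] = 0.0252
Multiply by the mixture weights:
  π_A·f_A = 0.22 × 0.0252 = 0.005544
  π_B·f_B = 0.24 × 0.0608 = 0.014592
  π_C·f_C = 0.15 × 0.0144 = 0.00216
  π_D·f_D = 0.39 × 0.0252 = 0.009828
Marginal: 0.005544 + 0.014592 + 0.00216 + 0.009828 = 0.032124
P(Language D | x₁,x₂) = 0.009828 / 0.032124 ≈ 0.306

0.306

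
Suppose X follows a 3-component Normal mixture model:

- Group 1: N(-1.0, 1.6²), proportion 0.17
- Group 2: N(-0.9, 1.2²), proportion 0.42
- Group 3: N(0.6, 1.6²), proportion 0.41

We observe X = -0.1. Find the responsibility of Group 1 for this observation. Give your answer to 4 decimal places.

0.1502

The responsibility of component k is w_k f_k(x) divided by Σ_j w_j f_j(x).
Normal densities:
  p_1 = 0.212855
  p_2 = 0.266207
  p_3 = 0.226583
Unnormalised posteriors:
  w_1·p_1 = 0.17 × 0.212855 = 0.0361853
  w_2·p_2 = 0.42 × 0.266207 = 0.111807
  w_3·p_3 = 0.41 × 0.226583 = 0.0928989
Evidence: 0.0361853 + 0.111807 + 0.0928989 = 0.240891
So the posterior for Group 1 is 0.0361853 / 0.240891 ≈ 0.1502.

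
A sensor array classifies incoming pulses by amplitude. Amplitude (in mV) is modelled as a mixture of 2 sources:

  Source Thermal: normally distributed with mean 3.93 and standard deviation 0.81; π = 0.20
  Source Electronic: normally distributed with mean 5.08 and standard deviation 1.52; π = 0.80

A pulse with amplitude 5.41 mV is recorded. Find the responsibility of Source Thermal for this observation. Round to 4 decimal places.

0.0830

Apply Bayes' rule: the posterior for each component is proportional to its prior times its likelihood at x.
Normal densities:
  L_Thermal = 0.0927845
  L_Electronic = 0.256349
Multiply by the mixture weights:
  π_Thermal·L_Thermal = 0.20 × 0.0927845 = 0.0185569
  π_Electronic·L_Electronic = 0.80 × 0.256349 = 0.205079
Sum: 0.0185569 + 0.205079 = 0.223636
P(Source Thermal | data) = 0.0185569 / 0.223636 ≈ 0.0830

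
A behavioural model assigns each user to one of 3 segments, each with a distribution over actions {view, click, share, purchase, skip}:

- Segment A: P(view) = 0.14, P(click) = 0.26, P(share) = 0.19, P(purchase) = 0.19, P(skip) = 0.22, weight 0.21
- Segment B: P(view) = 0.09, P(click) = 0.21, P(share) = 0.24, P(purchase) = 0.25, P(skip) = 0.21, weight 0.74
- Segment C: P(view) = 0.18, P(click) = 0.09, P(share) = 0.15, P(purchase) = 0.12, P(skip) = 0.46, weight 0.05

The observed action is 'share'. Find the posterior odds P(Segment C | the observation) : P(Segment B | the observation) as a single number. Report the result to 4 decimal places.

Since P(k|x) ∝ P(Z=k) f_k(x), the posterior odds are P(Z=i) f_i(x) / (P(Z=j) f_j(x)).
Evaluate each component's likelihood at the observed value:
  f_A = P(share | comp) = 0.19
  f_B = P(share | comp) = 0.24
  f_C = P(share | comp) = 0.15
Odds = (0.05/0.74) × (0.15/0.24) = 0.0675676 × 0.625 ≈ 0.0422

0.0422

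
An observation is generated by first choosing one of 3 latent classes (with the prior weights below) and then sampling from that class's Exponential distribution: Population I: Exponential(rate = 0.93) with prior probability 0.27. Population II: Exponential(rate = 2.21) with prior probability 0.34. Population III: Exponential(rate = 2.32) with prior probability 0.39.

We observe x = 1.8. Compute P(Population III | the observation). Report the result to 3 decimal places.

0.185

By Bayes' theorem, P(k | x) = π_k f_k(x) / Σ_j π_j f_j(x).
Evaluate each component's likelihood at the observed value:
  L_I = 0.174371
  L_II = 0.0413779
  L_III = 0.0356348
Unnormalised posteriors:
  π_I·L_I = 0.27 × 0.174371 = 0.0470801
  π_II·L_II = 0.34 × 0.0413779 = 0.0140685
  π_III·L_III = 0.39 × 0.0356348 = 0.0138976
Sum: 0.0470801 + 0.0140685 + 0.0138976 = 0.0750462
Responsibility of Population III: 0.0138976 / 0.0750462 ≈ 0.185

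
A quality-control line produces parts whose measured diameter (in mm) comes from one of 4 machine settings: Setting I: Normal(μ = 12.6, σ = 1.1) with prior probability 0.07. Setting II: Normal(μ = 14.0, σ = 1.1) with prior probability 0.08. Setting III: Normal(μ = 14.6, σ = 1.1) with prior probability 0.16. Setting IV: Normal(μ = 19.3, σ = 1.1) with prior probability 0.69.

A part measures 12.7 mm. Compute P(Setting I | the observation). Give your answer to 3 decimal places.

Apply Bayes' rule: the posterior for each component is proportional to its prior times its likelihood at x.
Normal densities:
  L_I = (1/(1.1·√(2π)))·exp(−(12.7−12.6)²/(2·1.1²)) = 0.362675·exp(-0.00413) = 0.361179
  L_II = (1/(1.1·√(2π)))·exp(−(12.7−14.0)²/(2·1.1²)) = 0.362675·exp(-0.69835) = 0.180397
  L_III = (1/(1.1·√(2π)))·exp(−(12.7−14.6)²/(2·1.1²)) = 0.362675·exp(-1.49174) = 0.0815952
  L_IV = (1/(1.1·√(2π)))·exp(−(12.7−19.3)²/(2·1.1²)) = 0.362675·exp(-18.00000) = 5.52353e-09
Multiply by the mixture weights:
  P(Z=I)·L_I = 0.07 × 0.361179 = 0.0252825
  P(Z=II)·L_II = 0.08 × 0.180397 = 0.0144318
  P(Z=III)·L_III = 0.16 × 0.0815952 = 0.0130552
  P(Z=IV)·L_IV = 0.69 × 5.52353e-09 = 3.81124e-09
Normaliser: 0.0252825 + 0.0144318 + 0.0130552 + 3.81124e-09 = 0.0527695
Responsibility of Setting I: 0.0252825 / 0.0527695 ≈ 0.479

0.479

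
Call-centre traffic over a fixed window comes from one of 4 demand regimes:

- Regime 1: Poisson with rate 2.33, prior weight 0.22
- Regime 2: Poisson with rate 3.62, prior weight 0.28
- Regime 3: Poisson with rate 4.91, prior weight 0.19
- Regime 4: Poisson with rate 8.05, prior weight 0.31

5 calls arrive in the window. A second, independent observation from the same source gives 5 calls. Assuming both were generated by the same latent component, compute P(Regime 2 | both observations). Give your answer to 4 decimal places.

Posterior ∝ prior × likelihood, so P(k | x) ∝ P(Z=k) f_k(x); normalise over all components.
Since both observations come from the same component, the likelihood for component k is f_k(x₁)·f_k(x₂).
  f_1 = [e^(−2.33)·2.33^5/5! = 0.0556791] × [0.0556791] = 0.00310016
  f_2 = [e^(−3.62)·3.62^5/5! = 0.138744] × [0.138744] = 0.01925
  f_3 = [e^(−4.91)·4.91^5/5! = 0.175324] × [0.175324] = 0.0307384
  f_4 = [e^(−8.05)·8.05^5/5! = 0.0898934] × [0.0898934] = 0.00808081
Weight by the priors:
  P(Z=1)·f_1 = 0.22 × 0.00310016 = 0.000682036
  P(Z=2)·f_2 = 0.28 × 0.01925 = 0.00539001
  P(Z=3)·f_3 = 0.19 × 0.0307384 = 0.00584029
  P(Z=4)·f_4 = 0.31 × 0.00808081 = 0.00250505
Evidence: 0.000682036 + 0.00539001 + 0.00584029 + 0.00250505 = 0.0144174
P(Regime 2 | x₁,x₂) = 0.00539001 / 0.0144174 ≈ 0.3739

0.3739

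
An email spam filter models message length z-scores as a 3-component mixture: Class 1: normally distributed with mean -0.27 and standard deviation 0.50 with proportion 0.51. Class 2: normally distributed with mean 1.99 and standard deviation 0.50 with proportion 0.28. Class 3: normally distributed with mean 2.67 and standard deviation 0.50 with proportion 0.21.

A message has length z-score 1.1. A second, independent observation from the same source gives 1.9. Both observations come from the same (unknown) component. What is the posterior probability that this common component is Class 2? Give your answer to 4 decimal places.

Apply Bayes' rule: the posterior for each component is proportional to its prior times its likelihood at x.
Since both observations come from the same component, the likelihood for component k is f_k(x₁)·f_k(x₂).
  L_1 = [(1/(0.50·√(2π)))·exp(−(1.1−-0.27)²/(2·0.50²)) = 0.797885·exp(-3.75380) = 0.0186933] × [6.48398e-05] = 1.21207e-06
  L_2 = [(1/(0.50·√(2π)))·exp(−(1.1−1.99)²/(2·0.50²)) = 0.797885·exp(-1.58420) = 0.163656] × [0.785063] = 0.12848
  L_3 = [(1/(0.50·√(2π)))·exp(−(1.1−2.67)²/(2·0.50²)) = 0.797885·exp(-4.92980) = 0.00576707] × [0.243755] = 0.00140575
Prior × likelihood for each component:
  π_1·L_1 = 0.51 × 1.21207e-06 = 6.18155e-07
  π_2·L_2 = 0.28 × 0.12848 = 0.0359744
  π_3·L_3 = 0.21 × 0.00140575 = 0.000295208
Marginal: 6.18155e-07 + 0.0359744 + 0.000295208 = 0.0362702
Responsibility of Class 2: 0.0359744 / 0.0362702 ≈ 0.9918

0.9918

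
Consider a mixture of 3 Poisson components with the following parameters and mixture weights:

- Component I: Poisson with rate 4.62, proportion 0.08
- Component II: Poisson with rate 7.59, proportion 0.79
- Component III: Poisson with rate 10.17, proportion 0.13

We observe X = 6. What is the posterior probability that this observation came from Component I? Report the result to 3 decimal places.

P(component k | x) = P(Z=k)·f_k(x) / marginal(x), where marginal(x) = Σ_j P(Z=j)·f_j(x).
Evaluate each component's likelihood at the observed value:
  f_I = e^(−4.62)·4.62^6/6! = 0.13307
  f_II = e^(−7.59)·7.59^6/6! = 0.134222
  f_III = e^(−10.17)·10.17^6/6! = 0.0588597
Prior × likelihood for each component:
  P(Z=I)·f_I = 0.08 × 0.13307 = 0.0106456
  P(Z=II)·f_II = 0.79 × 0.134222 = 0.106035
  P(Z=III)·f_III = 0.13 × 0.0588597 = 0.00765177
Normaliser: 0.0106456 + 0.106035 + 0.00765177 = 0.124333
So the posterior for Component I is 0.0106456 / 0.124333 ≈ 0.086.

0.086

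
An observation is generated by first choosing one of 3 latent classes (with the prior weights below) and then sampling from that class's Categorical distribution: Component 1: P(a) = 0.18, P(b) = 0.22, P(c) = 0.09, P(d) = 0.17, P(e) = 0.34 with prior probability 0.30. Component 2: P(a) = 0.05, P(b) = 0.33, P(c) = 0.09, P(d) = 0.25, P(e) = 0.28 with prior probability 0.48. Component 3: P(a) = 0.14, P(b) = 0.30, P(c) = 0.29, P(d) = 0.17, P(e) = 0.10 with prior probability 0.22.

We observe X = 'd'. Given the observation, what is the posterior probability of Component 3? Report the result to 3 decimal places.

The responsibility of component k is π_k f_k(x) divided by Σ_j π_j f_j(x).
Component likelihoods at x = 'd':
  p_1 = 0.17
  p_2 = 0.25
  p_3 = 0.17
Weight by the priors:
  π_1·p_1 = 0.30 × 0.17 = 0.051
  π_2·p_2 = 0.48 × 0.25 = 0.12
  π_3·p_3 = 0.22 × 0.17 = 0.0374
Evidence: 0.051 + 0.12 + 0.0374 = 0.2084
P(Component 3 | data) = 0.0374 / 0.2084 ≈ 0.179

0.179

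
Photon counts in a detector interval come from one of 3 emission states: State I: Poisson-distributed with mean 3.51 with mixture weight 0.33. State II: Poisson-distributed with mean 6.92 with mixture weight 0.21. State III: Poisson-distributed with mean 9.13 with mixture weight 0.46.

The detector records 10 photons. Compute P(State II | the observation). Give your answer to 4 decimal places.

By Bayes' theorem, P(k | x) = π_k f_k(x) / Σ_j π_j f_j(x).
Poisson probabilities:
  p_I = e^(−3.51)·3.51^10/10! = 0.00233848
  p_II = e^(−6.92)·6.92^10/10! = 0.0685457
  p_III = e^(−9.13)·9.13^10/10! = 0.120181
Unnormalised posteriors:
  π_I·p_I = 0.33 × 0.00233848 = 0.0007717
  π_II·p_II = 0.21 × 0.0685457 = 0.0143946
  π_III·p_III = 0.46 × 0.120181 = 0.0552833
Evidence: 0.0007717 + 0.0143946 + 0.0552833 = 0.0704496
P(State II | x) = 0.0143946 / 0.0704496 ≈ 0.2043

0.2043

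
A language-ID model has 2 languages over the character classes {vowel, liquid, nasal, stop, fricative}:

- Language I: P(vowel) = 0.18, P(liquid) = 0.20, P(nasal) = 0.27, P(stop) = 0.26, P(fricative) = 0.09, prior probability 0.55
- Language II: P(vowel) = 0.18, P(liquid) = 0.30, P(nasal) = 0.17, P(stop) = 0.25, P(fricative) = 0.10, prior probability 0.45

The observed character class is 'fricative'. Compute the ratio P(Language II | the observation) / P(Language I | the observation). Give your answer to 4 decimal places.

The posterior odds equal the prior odds times the likelihood ratio: (w_i/w_j)·(f_i(x)/f_j(x)).
Categorical probabilities:
  f_I = P(fricative | comp) = 0.09
  f_II = P(fricative | comp) = 0.10
Posterior odds = (w_II·f_II) / (w_I·f_I) = (0.45·0.1) / (0.55·0.09) = 0.045 / 0.0495 ≈ 0.9091

0.9091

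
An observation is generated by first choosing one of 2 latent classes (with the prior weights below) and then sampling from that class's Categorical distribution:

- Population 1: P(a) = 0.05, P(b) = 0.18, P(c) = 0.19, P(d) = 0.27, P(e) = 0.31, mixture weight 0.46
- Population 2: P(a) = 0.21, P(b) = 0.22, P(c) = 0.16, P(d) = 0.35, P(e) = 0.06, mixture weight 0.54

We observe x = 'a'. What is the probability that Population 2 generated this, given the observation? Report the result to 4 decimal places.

The responsibility of component k is π_k f_k(x) divided by Σ_j π_j f_j(x).
Evaluate each component's likelihood at the observed value:
  f_1 = P(a | comp) = 0.05
  f_2 = P(a | comp) = 0.21
Weight by the priors:
  π_1·f_1 = 0.46 × 0.05 = 0.023
  π_2·f_2 = 0.54 × 0.21 = 0.1134
Denominator: 0.023 + 0.1134 = 0.1364
Responsibility of Population 2: 0.1134 / 0.1364 ≈ 0.8314

0.8314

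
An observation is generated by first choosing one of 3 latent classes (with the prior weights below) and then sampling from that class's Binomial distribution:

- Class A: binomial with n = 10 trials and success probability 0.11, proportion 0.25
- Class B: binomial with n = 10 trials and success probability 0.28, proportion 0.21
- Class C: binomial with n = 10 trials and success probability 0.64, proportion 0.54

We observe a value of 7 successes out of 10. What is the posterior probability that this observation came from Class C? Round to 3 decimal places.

0.991

Apply Bayes' rule: the posterior for each component is proportional to its prior times its likelihood at x.
Binomial probabilities:
  f_A = 1.64854e-05
  f_B = 0.00604345
  f_C = 0.246234
Multiply by the mixture weights:
  P(Z=A)·f_A = 0.25 × 1.64854e-05 = 4.12136e-06
  P(Z=B)·f_B = 0.21 × 0.00604345 = 0.00126912
  P(Z=C)·f_C = 0.54 × 0.246234 = 0.132967
Sum: 4.12136e-06 + 0.00126912 + 0.132967 = 0.13424
P(Class C | the observation) ≈ 0.991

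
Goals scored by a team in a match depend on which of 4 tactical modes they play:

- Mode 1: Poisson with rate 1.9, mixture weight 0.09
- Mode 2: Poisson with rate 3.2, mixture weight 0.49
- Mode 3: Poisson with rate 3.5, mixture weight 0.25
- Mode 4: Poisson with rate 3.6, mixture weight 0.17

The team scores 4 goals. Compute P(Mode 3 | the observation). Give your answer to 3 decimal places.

The responsibility of component k is P(Z=k) f_k(x) divided by Σ_j P(Z=j) f_j(x).
Evaluate each component's likelihood at the observed value:
  f_1 = 0.0812164
  f_2 = 0.178093
  f_3 = 0.188812
  f_4 = 0.191222
Weight by the priors:
  P(Z=1)·f_1 = 0.09 × 0.0812164 = 0.00730947
  P(Z=2)·f_2 = 0.49 × 0.178093 = 0.0872655
  P(Z=3)·f_3 = 0.25 × 0.188812 = 0.0472031
  P(Z=4)·f_4 = 0.17 × 0.191222 = 0.0325078
Evidence: 0.00730947 + 0.0872655 + 0.0472031 + 0.0325078 = 0.174286
P(Mode 3 | data) = 0.0472031 / 0.174286 ≈ 0.271

0.271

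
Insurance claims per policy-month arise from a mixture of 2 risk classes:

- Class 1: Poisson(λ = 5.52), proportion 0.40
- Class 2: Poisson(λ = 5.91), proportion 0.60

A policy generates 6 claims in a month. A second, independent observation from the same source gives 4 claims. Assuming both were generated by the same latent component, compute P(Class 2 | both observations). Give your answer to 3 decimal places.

0.576

The responsibility of component k is P(Z=k) f_k(x) divided by Σ_j P(Z=j) f_j(x).
Since both observations come from the same component, the likelihood for component k is f_k(x₁)·f_k(x₂).
  f_1 = [0.157397] × [0.154967] = 0.0243914
  f_2 = [0.160514] × [0.137866] = 0.0221294
Prior × likelihood for each component:
  P(Z=1)·f_1 = 0.40 × 0.0243914 = 0.00975654
  P(Z=2)·f_2 = 0.60 × 0.0221294 = 0.0132777
Evidence: 0.00975654 + 0.0132777 = 0.0230342
Responsibility of Class 2: 0.0132777 / 0.0230342 ≈ 0.576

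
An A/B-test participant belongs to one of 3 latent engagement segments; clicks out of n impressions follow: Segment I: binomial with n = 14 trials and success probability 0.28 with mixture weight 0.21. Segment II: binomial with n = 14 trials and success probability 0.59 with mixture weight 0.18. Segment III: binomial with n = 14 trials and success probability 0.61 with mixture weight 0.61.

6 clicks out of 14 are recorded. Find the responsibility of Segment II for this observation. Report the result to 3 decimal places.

0.201

P(component k | x) = π_k·f_k(x) / marginal(x), where marginal(x) = Σ_j π_j·f_j(x).
Component likelihoods at x = 6 clicks out of 14:
  L_I = C(14,6)·0.28^6·0.72^8 = 3003·0.00048189·0.0722204 = 0.104511
  L_II = C(14,6)·0.59^6·0.41^8 = 3003·0.0421805·0.000798493 = 0.101144
  L_III = C(14,6)·0.61^6·0.39^8 = 3003·0.0515204·0.000535201 = 0.082804
Prior × likelihood for each component:
  π_I·L_I = 0.21 × 0.104511 = 0.0219474
  π_II·L_II = 0.18 × 0.101144 = 0.0182058
  π_III·L_III = 0.61 × 0.082804 = 0.0505104
Marginal: 0.0219474 + 0.0182058 + 0.0505104 = 0.0906637
So the posterior for Segment II is 0.0182058 / 0.0906637 ≈ 0.201.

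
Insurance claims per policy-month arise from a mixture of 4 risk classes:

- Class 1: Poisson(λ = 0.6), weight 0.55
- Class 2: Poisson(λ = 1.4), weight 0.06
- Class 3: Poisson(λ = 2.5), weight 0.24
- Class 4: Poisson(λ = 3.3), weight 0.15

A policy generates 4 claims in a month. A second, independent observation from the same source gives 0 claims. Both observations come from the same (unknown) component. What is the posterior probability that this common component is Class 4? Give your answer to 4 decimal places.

0.1970

P(component k | x) = w_k·f_k(x) / marginal(x), where marginal(x) = Σ_j w_j·f_j(x).
Since both observations come from the same component, the likelihood for component k is f_k(x₁)·f_k(x₂).
  f_1 = [e^(−0.6)·0.6^4/4! = 0.00296358] × [0.548812] = 0.00162645
  f_2 = [e^(−1.4)·1.4^4/4! = 0.039472] × [0.246597] = 0.00973366
  f_3 = [e^(−2.5)·2.5^4/4! = 0.133602] × [0.082085] = 0.0109667
  f_4 = [e^(−3.3)·3.3^4/4! = 0.182252] × [0.0368832] = 0.00672204
Unnormalised posteriors:
  w_1·f_1 = 0.55 × 0.00162645 = 0.000894547
  w_2·f_2 = 0.06 × 0.00973366 = 0.00058402
  w_3·f_3 = 0.24 × 0.0109667 = 0.00263201
  w_4·f_4 = 0.15 × 0.00672204 = 0.00100831
Denominator: 0.000894547 + 0.00058402 + 0.00263201 + 0.00100831 = 0.00511888
P(Class 4 | x₁,x₂) = 0.00100831 / 0.00511888 ≈ 0.1970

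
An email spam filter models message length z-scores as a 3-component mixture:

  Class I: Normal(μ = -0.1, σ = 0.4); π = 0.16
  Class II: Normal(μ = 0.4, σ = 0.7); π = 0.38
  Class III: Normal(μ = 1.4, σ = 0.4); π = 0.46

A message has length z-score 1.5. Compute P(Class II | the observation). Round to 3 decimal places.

By Bayes' theorem, P(k | x) = π_k f_k(x) / Σ_j π_j f_j(x).
Component likelihoods at x = 1.5:
  p_I = 0.000334576
  p_II = 0.165803
  p_III = 0.96667
Unnormalised posteriors:
  π_I·p_I = 0.16 × 0.000334576 = 5.35321e-05
  π_II·p_II = 0.38 × 0.165803 = 0.063005
  π_III·p_III = 0.46 × 0.96667 = 0.444668
Marginal: 5.35321e-05 + 0.063005 + 0.444668 = 0.507727
So the posterior for Class II is 0.063005 / 0.507727 ≈ 0.124.

0.124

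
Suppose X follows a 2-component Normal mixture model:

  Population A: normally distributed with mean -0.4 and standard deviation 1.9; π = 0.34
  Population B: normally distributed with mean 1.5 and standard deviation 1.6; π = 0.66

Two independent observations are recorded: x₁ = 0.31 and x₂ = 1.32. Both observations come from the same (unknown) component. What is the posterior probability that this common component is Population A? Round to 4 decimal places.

0.2308

By Bayes' theorem, P(k | x) = P(Z=k) f_k(x) / Σ_j P(Z=j) f_j(x).
Since both observations come from the same component, the likelihood for component k is f_k(x₁)·f_k(x₂).
  f_A = [(1/(1.9·√(2π)))·exp(−(0.31−-0.4)²/(2·1.9²)) = 0.209970·exp(-0.06982) = 0.19581] × [0.139381] = 0.0272922
  f_B = [(1/(1.6·√(2π)))·exp(−(0.31−1.5)²/(2·1.6²)) = 0.249339·exp(-0.27658) = 0.189092] × [0.247766] = 0.0468505
Prior × likelihood for each component:
  P(Z=A)·f_A = 0.34 × 0.0272922 = 0.00927934
  P(Z=B)·f_B = 0.66 × 0.0468505 = 0.0309213
Normaliser: 0.00927934 + 0.0309213 = 0.0402006
Responsibility of Population A: 0.00927934 / 0.0402006 ≈ 0.2308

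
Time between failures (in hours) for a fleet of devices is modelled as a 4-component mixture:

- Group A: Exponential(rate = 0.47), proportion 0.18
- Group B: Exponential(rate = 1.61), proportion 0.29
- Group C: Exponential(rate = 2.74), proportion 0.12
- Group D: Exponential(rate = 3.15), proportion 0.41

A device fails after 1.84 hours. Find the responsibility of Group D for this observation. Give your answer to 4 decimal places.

0.0596

Posterior ∝ prior × likelihood, so P(k | x) ∝ P(Z=k) f_k(x); normalise over all components.
Exponential densities:
  L_A = 0.47·e^(−0.47·1.84) = 0.47·e^(−0.8648) = 0.197934
  L_B = 1.61·e^(−1.61·1.84) = 1.61·e^(−2.9624) = 0.0832285
  L_C = 2.74·e^(−2.74·1.84) = 2.74·e^(−5.0416) = 0.0177097
  L_D = 3.15·e^(−3.15·1.84) = 3.15·e^(−5.7960) = 0.00957502
Unnormalised posteriors:
  P(Z=A)·L_A = 0.18 × 0.197934 = 0.0356281
  P(Z=B)·L_B = 0.29 × 0.0832285 = 0.0241363
  P(Z=C)·L_C = 0.12 × 0.0177097 = 0.00212517
  P(Z=D)·L_D = 0.41 × 0.00957502 = 0.00392576
Denominator: 0.0356281 + 0.0241363 + 0.00212517 + 0.00392576 = 0.0658153
P(Group D | the observation) = 0.00392576 / 0.0658153 ≈ 0.0596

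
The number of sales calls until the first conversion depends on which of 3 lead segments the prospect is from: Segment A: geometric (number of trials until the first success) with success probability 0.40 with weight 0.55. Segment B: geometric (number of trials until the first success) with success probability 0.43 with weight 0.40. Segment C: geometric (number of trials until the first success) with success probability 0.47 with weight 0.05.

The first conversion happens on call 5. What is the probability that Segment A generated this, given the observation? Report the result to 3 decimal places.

The responsibility of component k is π_k f_k(x) divided by Σ_j π_j f_j(x).
Component likelihoods at x = 5:
  f_A = 0.05184
  f_B = 0.0453908
  f_C = 0.0370853
Unnormalised posteriors:
  π_A·f_A = 0.55 × 0.05184 = 0.028512
  π_B·f_B = 0.40 × 0.0453908 = 0.0181563
  π_C·f_C = 0.05 × 0.0370853 = 0.00185426
Denominator: 0.028512 + 0.0181563 + 0.00185426 = 0.0485226
P(Segment A | 5) ≈ 0.588

0.588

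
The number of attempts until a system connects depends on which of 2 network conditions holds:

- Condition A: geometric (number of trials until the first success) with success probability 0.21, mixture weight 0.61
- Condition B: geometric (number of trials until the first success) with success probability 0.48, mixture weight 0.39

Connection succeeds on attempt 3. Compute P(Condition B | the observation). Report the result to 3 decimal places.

The responsibility of component k is π_k f_k(x) divided by Σ_j π_j f_j(x).
Component likelihoods at x = 3:
  p_A = 0.21·(1−0.21)^2 = 0.21·0.6241 = 0.131061
  p_B = 0.48·(1−0.48)^2 = 0.48·0.2704 = 0.129792
Multiply by the mixture weights:
  π_A·p_A = 0.61 × 0.131061 = 0.0799472
  π_B·p_B = 0.39 × 0.129792 = 0.0506189
Denominator: 0.0799472 + 0.0506189 = 0.130566
P(Condition B | x) ≈ 0.388

0.388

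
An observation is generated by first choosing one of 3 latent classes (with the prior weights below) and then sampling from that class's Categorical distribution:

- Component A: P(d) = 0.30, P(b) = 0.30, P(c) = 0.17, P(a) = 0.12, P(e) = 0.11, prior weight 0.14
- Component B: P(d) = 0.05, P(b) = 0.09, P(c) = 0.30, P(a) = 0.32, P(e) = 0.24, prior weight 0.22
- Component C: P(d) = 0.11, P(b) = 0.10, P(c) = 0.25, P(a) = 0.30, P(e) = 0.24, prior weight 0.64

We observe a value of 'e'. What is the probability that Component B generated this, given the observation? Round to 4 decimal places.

0.2381

The responsibility of component k is P(Z=k) f_k(x) divided by Σ_j P(Z=j) f_j(x).
Categorical probabilities:
  f_A = 0.11
  f_B = 0.24
  f_C = 0.24
Multiply by the mixture weights:
  P(Z=A)·f_A = 0.14 × 0.11 = 0.0154
  P(Z=B)·f_B = 0.22 × 0.24 = 0.0528
  P(Z=C)·f_C = 0.64 × 0.24 = 0.1536
Normaliser: 0.0154 + 0.0528 + 0.1536 = 0.2218
P(Component B | x) ≈ 0.2381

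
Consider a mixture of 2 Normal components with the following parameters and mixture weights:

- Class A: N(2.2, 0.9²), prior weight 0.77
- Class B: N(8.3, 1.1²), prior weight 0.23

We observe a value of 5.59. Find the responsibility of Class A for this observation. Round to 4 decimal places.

0.0660

Posterior ∝ prior × likelihood, so P(k | x) ∝ π_k f_k(x); normalise over all components.
Component likelihoods at x = 5.59:
  L_A = (1/(0.9·√(2π)))·exp(−(5.59−2.2)²/(2·0.9²)) = 0.443269·exp(-7.09389) = 0.000367986
  L_B = (1/(1.1·√(2π)))·exp(−(5.59−8.3)²/(2·1.1²)) = 0.362675·exp(-3.03475) = 0.0174398
Multiply by the mixture weights:
  π_A·L_A = 0.77 × 0.000367986 = 0.000283349
  π_B·L_B = 0.23 × 0.0174398 = 0.00401115
Sum: 0.000283349 + 0.00401115 = 0.0042945
Responsibility of Class A: 0.000283349 / 0.0042945 ≈ 0.0660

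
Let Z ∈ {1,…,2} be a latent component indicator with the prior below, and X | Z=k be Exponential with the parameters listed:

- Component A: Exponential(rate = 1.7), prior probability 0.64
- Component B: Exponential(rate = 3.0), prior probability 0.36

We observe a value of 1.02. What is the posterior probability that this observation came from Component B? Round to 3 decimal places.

By Bayes' theorem, P(k | x) = π_k f_k(x) / Σ_j π_j f_j(x).
Exponential densities:
  f_A = 0.30018
  f_B = 0.140663
Multiply by the mixture weights:
  π_A·f_A = 0.64 × 0.30018 = 0.192115
  π_B·f_B = 0.36 × 0.140663 = 0.0506387
Normaliser: 0.192115 + 0.0506387 = 0.242754
P(Component B | the observation) = 0.0506387 / 0.242754 ≈ 0.209

0.209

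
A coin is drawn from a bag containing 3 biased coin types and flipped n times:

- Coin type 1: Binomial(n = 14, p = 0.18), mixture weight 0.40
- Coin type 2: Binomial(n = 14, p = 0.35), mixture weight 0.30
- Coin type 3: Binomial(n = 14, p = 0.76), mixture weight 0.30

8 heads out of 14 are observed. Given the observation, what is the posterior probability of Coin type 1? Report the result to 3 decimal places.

The responsibility of component k is w_k f_k(x) divided by Σ_j w_j f_j(x).
Evaluate each component's likelihood at the observed value:
  L_1 = C(14,8)·0.18^8·0.82^6 = 3003·1.102e-06·0.304007 = 0.00100605
  L_2 = C(14,8)·0.35^8·0.65^6 = 3003·0.000225188·0.0754189 = 0.0510011
  L_3 = C(14,8)·0.76^8·0.24^6 = 3003·0.111303·0.000191103 = 0.0638751
Multiply by the mixture weights:
  w_1·L_1 = 0.40 × 0.00100605 = 0.000402419
  w_2·L_2 = 0.30 × 0.0510011 = 0.0153003
  w_3·L_3 = 0.30 × 0.0638751 = 0.0191625
Denominator: 0.000402419 + 0.0153003 + 0.0191625 = 0.0348653
P(Coin type 1 | the observation) = 0.000402419 / 0.0348653 ≈ 0.012

0.012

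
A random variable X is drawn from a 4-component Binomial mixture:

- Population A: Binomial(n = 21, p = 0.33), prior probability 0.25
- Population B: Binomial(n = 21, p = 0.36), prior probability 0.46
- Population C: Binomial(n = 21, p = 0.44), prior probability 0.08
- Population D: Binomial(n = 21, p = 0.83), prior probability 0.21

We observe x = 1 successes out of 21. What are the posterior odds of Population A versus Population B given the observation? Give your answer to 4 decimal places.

Posterior odds = (π_i f_i(x)) / (π_j f_j(x)); the normalising sum cancels.
Binomial probabilities:
  L_A = C(21,1)·0.33^1·0.67^20 = 21·0.33·0.000332274 = 0.00230266
  L_B = C(21,1)·0.36^1·0.64^20 = 21·0.36·0.000132923 = 0.0010049
  L_C = C(21,1)·0.44^1·0.56^20 = 21·0.44·9.19942e-06 = 8.50027e-05
  L_D = C(21,1)·0.83^1·0.17^20 = 21·0.83·4.06423e-16 = 7.08396e-15
Odds = (0.25/0.46) × (0.00230266/0.0010049) = 0.543478 × 2.29144 ≈ 1.2453

1.2453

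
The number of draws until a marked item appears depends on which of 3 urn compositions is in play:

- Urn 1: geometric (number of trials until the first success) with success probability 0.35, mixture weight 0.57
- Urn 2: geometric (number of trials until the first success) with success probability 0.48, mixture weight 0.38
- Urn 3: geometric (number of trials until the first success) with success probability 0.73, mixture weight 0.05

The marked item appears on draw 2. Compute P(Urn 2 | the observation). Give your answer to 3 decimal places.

0.405

Apply Bayes' rule: the posterior for each component is proportional to its prior times its likelihood at x.
Component likelihoods at x = 2:
  p_1 = 0.2275
  p_2 = 0.2496
  p_3 = 0.1971
Unnormalised posteriors:
  π_1·p_1 = 0.57 × 0.2275 = 0.129675
  π_2·p_2 = 0.38 × 0.2496 = 0.094848
  π_3·p_3 = 0.05 × 0.1971 = 0.009855
Sum: 0.129675 + 0.094848 + 0.009855 = 0.234378
So the posterior for Urn 2 is 0.094848 / 0.234378 ≈ 0.405.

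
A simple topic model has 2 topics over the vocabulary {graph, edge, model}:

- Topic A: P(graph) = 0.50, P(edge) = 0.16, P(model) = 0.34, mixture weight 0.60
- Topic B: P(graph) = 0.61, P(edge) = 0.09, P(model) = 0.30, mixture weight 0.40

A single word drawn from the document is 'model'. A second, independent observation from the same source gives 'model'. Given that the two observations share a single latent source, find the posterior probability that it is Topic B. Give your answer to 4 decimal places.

0.3417

Apply Bayes' rule: the posterior for each component is proportional to its prior times its likelihood at x.
Since both observations come from the same component, the likelihood for component k is f_k(x₁)·f_k(x₂).
  f_A = [P(model | comp) = 0.34] × [0.34] = 0.1156
  f_B = [P(model | comp) = 0.30] × [0.3] = 0.09
Weight by the priors:
  w_A·f_A = 0.60 × 0.1156 = 0.06936
  w_B·f_B = 0.40 × 0.09 = 0.036
Marginal: 0.06936 + 0.036 = 0.10536
So the posterior for Topic B is 0.036 / 0.10536 ≈ 0.3417.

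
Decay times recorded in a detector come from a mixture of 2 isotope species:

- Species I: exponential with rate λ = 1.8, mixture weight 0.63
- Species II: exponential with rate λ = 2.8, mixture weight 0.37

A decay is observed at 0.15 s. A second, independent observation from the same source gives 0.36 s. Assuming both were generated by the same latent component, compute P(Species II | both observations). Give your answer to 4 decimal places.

0.4604

By Bayes' theorem, P(k | x) = π_k f_k(x) / Σ_j π_j f_j(x).
Since both observations come from the same component, the likelihood for component k is f_k(x₁)·f_k(x₂).
  f_I = [1.8·e^(−1.8·0.15) = 1.8·e^(−0.2700) = 1.37408] × [0.941564] = 1.29379
  f_II = [2.8·e^(−2.8·0.15) = 2.8·e^(−0.4200) = 1.83973] × [1.02185] = 1.87994
Prior × likelihood for each component:
  π_I·f_I = 0.63 × 1.29379 = 0.815086
  π_II·f_II = 0.37 × 1.87994 = 0.695577
Marginal: 0.815086 + 0.695577 = 1.51066
P(Species II | data) ≈ 0.4604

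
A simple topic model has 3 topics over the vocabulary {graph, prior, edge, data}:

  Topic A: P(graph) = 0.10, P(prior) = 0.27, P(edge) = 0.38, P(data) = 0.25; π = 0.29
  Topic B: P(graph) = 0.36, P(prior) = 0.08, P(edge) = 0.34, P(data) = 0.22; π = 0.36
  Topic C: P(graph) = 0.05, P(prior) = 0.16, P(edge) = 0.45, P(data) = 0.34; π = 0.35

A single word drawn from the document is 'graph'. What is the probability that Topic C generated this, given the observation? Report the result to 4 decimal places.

Apply Bayes' rule: the posterior for each component is proportional to its prior times its likelihood at x.
Evaluate each component's likelihood at the observed value:
  p_A = 0.1
  p_B = 0.36
  p_C = 0.05
Unnormalised posteriors:
  w_A·p_A = 0.29 × 0.1 = 0.029
  w_B·p_B = 0.36 × 0.36 = 0.1296
  w_C·p_C = 0.35 × 0.05 = 0.0175
Normaliser: 0.029 + 0.1296 + 0.0175 = 0.1761
P(Topic C | the observation) ≈ 0.0994

0.0994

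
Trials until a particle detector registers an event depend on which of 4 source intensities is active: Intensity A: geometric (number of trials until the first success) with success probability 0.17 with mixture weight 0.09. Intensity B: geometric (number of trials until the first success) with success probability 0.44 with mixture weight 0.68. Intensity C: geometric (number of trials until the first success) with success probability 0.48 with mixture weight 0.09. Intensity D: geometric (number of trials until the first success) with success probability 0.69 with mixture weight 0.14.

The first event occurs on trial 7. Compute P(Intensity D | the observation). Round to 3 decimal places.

Posterior ∝ prior × likelihood, so P(k | x) ∝ P(Z=k) f_k(x); normalise over all components.
Evaluate each component's likelihood at the observed value:
  f_A = 0.0555799
  f_B = 0.01357
  f_C = 0.00948989
  f_D = 0.000612378
Multiply by the mixture weights:
  P(Z=A)·f_A = 0.09 × 0.0555799 = 0.00500219
  P(Z=B)·f_B = 0.68 × 0.01357 = 0.00922762
  P(Z=C)·f_C = 0.09 × 0.00948989 = 0.00085409
  P(Z=D)·f_D = 0.14 × 0.000612378 = 8.57329e-05
Denominator: 0.00500219 + 0.00922762 + 0.00085409 + 8.57329e-05 = 0.0151696
P(Intensity D | x) = 8.57329e-05 / 0.0151696 ≈ 0.006

0.006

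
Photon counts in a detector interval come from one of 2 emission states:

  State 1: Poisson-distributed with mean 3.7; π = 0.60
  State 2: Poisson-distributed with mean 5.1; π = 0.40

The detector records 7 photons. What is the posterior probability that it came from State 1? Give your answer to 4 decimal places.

Apply Bayes' rule: the posterior for each component is proportional to its prior times its likelihood at x.
Poisson probabilities:
  f_1 = e^(−3.7)·3.7^7/7! = 0.0465685
  f_2 = e^(−5.1)·5.1^7/7! = 0.108557
Prior × likelihood for each component:
  π_1·f_1 = 0.60 × 0.0465685 = 0.0279411
  π_2·f_2 = 0.40 × 0.108557 = 0.0434229
Marginal: 0.0279411 + 0.0434229 = 0.071364
P(State 1 | data) ≈ 0.3915

0.3915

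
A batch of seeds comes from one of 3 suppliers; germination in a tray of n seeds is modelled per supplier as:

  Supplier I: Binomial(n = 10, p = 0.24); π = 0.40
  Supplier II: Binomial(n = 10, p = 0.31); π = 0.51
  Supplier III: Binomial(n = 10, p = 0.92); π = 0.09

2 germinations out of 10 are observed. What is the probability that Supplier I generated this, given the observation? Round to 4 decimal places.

Posterior ∝ prior × likelihood, so P(k | x) ∝ P(Z=k) f_k(x); normalise over all components.
Component likelihoods at x = 2 germinations out of 10:
  f_I = C(10,2)·0.24^2·0.76^8 = 45·0.0576·0.111303 = 0.288499
  f_II = C(10,2)·0.31^2·0.69^8 = 45·0.0961·0.0513798 = 0.222192
  f_III = C(10,2)·0.92^2·0.08^8 = 45·0.8464·1.67772e-09 = 6.39011e-08
Prior × likelihood for each component:
  P(Z=I)·f_I = 0.40 × 0.288499 = 0.115399
  P(Z=II)·f_II = 0.51 × 0.222192 = 0.113318
  P(Z=III)·f_III = 0.09 × 6.39011e-08 = 5.7511e-09
Marginal: 0.115399 + 0.113318 + 5.7511e-09 = 0.228717
So the posterior for Supplier I is 0.115399 / 0.228717 ≈ 0.5046.

0.5046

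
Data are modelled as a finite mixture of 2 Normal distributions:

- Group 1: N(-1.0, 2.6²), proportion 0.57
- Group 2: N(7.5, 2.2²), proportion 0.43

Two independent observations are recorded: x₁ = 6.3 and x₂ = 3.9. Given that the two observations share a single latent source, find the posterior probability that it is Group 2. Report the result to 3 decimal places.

0.986

Apply Bayes' rule: the posterior for each component is proportional to its prior times its likelihood at x.
Since both observations come from the same component, the likelihood for component k is f_k(x₁)·f_k(x₂).
  p_1 = [(1/(2.6·√(2π)))·exp(−(6.3−-1.0)²/(2·2.6²)) = 0.153439·exp(-3.94157) = 0.00297945] × [0.0259824] = 7.7413e-05
  p_2 = [(1/(2.2·√(2π)))·exp(−(6.3−7.5)²/(2·2.2²)) = 0.181337·exp(-0.14876) = 0.156272] × [0.0475374] = 0.00742877
Unnormalised posteriors:
  P(Z=1)·p_1 = 0.57 × 7.7413e-05 = 4.41254e-05
  P(Z=2)·p_2 = 0.43 × 0.00742877 = 0.00319437
Evidence: 4.41254e-05 + 0.00319437 = 0.0032385
So the posterior for Group 2 is 0.00319437 / 0.0032385 ≈ 0.986.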